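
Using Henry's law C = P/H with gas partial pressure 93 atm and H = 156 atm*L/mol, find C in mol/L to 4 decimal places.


C = P / H
C = 93 / 156
C = 0.5962 mol/L


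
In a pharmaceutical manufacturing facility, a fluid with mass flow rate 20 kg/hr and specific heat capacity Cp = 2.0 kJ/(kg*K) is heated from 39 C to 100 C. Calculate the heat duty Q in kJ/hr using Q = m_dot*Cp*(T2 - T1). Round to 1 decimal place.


Q = m_dot * Cp * (T2 - T1)
Q = 20 * 2.0 * (100 - 39)
Q = 20 * 2.0 * 61
Q = 2440.0 kJ/hr


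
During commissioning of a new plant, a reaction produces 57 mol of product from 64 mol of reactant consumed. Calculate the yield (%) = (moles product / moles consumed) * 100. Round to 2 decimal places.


Yield = (moles product / moles consumed) * 100%
Yield = (57 / 64) * 100
Yield = 0.8906 * 100
Yield = 89.06%


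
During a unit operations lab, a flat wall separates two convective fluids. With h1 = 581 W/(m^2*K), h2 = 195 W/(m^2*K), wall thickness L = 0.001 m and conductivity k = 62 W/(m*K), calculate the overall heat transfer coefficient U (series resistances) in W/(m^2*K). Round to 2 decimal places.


1/U = 1/h1 + L/k + 1/h2
1/U = 1/581 + 0.001/62 + 1/195
1/U = 0.0017211704 + 1.6129e-05 + 0.0051282051
1/U = 0.0068655045
U = 145.66 W/(m^2*K)


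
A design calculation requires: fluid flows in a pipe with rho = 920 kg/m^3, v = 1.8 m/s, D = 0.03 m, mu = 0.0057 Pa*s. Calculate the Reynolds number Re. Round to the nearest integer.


Re = rho * v * D / mu
Re = 920 * 1.8 * 0.03 / 0.0057
Re = 49.68 / 0.0057
Re = 8716


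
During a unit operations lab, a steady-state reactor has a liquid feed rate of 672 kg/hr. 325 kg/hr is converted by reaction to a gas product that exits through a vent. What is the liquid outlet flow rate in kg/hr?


Steady-state mass balance on the main outlet: F_out = F_in - F_removed
F_out = 672 - 325
F_out = 347 kg/hr


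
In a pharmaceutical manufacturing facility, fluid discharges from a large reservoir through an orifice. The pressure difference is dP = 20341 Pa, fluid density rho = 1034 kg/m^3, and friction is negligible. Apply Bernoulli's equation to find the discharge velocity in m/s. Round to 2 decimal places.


v = sqrt(2*dP/rho)
v = sqrt(2*20341/1034)
v = sqrt(39.344294)
v = 6.27 m/s


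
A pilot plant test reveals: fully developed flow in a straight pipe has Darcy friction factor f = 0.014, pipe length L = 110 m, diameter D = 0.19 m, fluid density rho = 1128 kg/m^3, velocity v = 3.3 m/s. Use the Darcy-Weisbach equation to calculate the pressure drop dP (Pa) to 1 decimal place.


dP = f * (L/D) * (rho*v^2/2)
dP = 0.014 * (110/0.19) * (1128*3.3^2/2)
L/D = 578.94736842
rho*v^2/2 = 1128*10.89/2 = 6141.96
dP = 0.014 * 578.94736842 * 6141.96
dP = 49782.2 Pa


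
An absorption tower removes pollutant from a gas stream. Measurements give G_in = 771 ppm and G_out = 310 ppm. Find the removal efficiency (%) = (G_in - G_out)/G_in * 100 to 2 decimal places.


Efficiency = (G_in - G_out) / G_in * 100%
Efficiency = (771 - 310) / 771 * 100
Efficiency = 461 / 771 * 100
Efficiency = 59.79%


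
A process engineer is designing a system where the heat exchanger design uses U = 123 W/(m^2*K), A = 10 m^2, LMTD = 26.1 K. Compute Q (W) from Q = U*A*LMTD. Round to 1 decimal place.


Q = U * A * LMTD
Q = 123 * 10 * 26.1
Q = 32103.0 W


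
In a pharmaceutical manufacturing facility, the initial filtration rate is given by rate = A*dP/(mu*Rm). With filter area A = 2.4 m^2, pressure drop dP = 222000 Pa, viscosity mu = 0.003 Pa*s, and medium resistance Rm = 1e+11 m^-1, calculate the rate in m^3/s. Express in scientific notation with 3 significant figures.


rate = A * dP / (mu * Rm)
rate = 2.4 * 222000 / (0.003 * 1e+11)
rate = 532800.0 / 3.000e+08
rate = 1.78e-03 m^3/s


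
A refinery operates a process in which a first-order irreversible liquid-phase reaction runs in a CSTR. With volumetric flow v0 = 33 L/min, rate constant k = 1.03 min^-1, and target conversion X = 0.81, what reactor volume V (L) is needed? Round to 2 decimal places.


V = v0 * X / (k * (1 - X))
V = 33 * 0.81 / (1.03 * (1 - 0.81))
V = 26.73 / (1.03 * 0.19)
V = 26.73 / 0.1957
V = 136.59 L


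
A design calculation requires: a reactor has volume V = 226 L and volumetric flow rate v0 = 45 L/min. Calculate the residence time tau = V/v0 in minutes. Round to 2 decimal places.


tau = V / v0
tau = 226 / 45
tau = 5.02 min


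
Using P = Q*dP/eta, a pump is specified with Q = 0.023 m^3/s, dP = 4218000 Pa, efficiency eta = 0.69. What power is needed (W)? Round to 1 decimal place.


P = Q * dP / eta
P = 0.023 * 4218000 / 0.69
P = 97014.0 / 0.69
P = 140600.0 W


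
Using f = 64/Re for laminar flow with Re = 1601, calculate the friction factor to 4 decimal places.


f = 64 / Re
f = 64 / 1601
f = 0.0400


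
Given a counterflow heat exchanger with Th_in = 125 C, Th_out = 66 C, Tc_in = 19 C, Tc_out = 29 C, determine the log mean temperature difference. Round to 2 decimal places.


dT1 = Th_in - Tc_out = 125 - 29 = 96
dT2 = Th_out - Tc_in = 66 - 19 = 47
LMTD = (dT1 - dT2) / ln(dT1/dT2)
LMTD = (96 - 47) / ln(96/47)
LMTD = 68.61 K


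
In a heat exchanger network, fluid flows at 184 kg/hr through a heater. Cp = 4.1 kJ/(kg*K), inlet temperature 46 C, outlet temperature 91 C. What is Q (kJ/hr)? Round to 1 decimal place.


Q = m_dot * Cp * (T2 - T1)
Q = 184 * 4.1 * (91 - 46)
Q = 184 * 4.1 * 45
Q = 33948.0 kJ/hr


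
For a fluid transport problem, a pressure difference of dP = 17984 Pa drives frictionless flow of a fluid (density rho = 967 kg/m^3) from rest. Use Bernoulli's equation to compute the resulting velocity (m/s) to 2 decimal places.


v = sqrt(2*dP/rho)
v = sqrt(2*17984/967)
v = sqrt(37.19545)
v = 6.10 m/s


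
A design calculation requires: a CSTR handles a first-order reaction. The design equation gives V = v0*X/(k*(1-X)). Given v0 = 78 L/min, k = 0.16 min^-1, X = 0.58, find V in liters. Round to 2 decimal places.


V = v0 * X / (k * (1 - X))
V = 78 * 0.58 / (0.16 * (1 - 0.58))
V = 45.24 / (0.16 * 0.42)
V = 45.24 / 0.0672
V = 673.21 L


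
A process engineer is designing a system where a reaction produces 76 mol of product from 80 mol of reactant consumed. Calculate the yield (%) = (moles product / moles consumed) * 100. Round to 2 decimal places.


Yield = (moles product / moles consumed) * 100%
Yield = (76 / 80) * 100
Yield = 0.95 * 100
Yield = 95.00%


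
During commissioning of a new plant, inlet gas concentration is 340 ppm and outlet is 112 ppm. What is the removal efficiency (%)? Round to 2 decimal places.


Efficiency = (G_in - G_out) / G_in * 100%
Efficiency = (340 - 112) / 340 * 100
Efficiency = 228 / 340 * 100
Efficiency = 67.06%


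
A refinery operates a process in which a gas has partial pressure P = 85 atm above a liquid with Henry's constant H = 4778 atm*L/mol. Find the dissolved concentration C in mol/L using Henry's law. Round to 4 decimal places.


C = P / H
C = 85 / 4778
C = 0.0178 mol/L


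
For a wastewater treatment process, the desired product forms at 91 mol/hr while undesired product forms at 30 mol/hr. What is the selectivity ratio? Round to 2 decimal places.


S = desired product rate / undesired product rate
S = 91 / 30
S = 3.03


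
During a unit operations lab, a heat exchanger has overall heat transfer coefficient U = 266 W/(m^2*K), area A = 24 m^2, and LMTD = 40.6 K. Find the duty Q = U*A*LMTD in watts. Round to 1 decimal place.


Q = U * A * LMTD
Q = 266 * 24 * 40.6
Q = 259190.4 W


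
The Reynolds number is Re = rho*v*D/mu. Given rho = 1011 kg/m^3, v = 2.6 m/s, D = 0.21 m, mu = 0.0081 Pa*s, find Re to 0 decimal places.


Re = rho * v * D / mu
Re = 1011 * 2.6 * 0.21 / 0.0081
Re = 552.006 / 0.0081
Re = 68149


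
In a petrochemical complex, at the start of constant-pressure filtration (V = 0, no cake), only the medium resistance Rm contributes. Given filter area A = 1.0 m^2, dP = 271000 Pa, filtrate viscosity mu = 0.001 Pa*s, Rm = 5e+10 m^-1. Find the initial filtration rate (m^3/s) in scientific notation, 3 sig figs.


rate = A * dP / (mu * Rm)
rate = 1.0 * 271000 / (0.001 * 5e+10)
rate = 271000.0 / 5.000e+07
rate = 5.42e-03 m^3/s


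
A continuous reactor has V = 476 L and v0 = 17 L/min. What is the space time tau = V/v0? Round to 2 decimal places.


tau = V / v0
tau = 476 / 17
tau = 28.00 min


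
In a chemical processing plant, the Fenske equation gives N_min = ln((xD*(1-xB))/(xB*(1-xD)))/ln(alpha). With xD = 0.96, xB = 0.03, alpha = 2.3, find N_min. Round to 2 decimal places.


N_min = ln((xD*(1-xB))/(xB*(1-xD))) / ln(alpha)
Numerator inside ln: 0.9312 / 0.0012 = 776.0
ln(776.0) = 6.654153
ln(alpha) = ln(2.3) = 0.832909
N_min = 6.654153 / 0.832909 = 7.99


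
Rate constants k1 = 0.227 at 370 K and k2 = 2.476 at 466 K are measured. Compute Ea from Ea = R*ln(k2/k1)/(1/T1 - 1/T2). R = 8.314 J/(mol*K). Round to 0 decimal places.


Ea = R * ln(k2/k1) / (1/T1 - 1/T2)
ln(k2/k1) = ln(2.476/0.227) = 2.3894496
1/T1 - 1/T2 = 1/370 - 1/466 = 0.000556779956
Ea = 8.314 * 2.3894496 / 0.000556779956
Ea = 35680 J/mol


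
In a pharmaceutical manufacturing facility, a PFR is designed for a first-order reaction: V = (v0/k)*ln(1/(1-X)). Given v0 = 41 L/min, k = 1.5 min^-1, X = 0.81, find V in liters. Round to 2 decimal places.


V = (v0/k) * ln(1/(1-X))
V = (41/1.5) * ln(1/(1-0.81))
V = 27.333333 * ln(5.263158)
V = 27.333333 * 1.660731
V = 45.39 L


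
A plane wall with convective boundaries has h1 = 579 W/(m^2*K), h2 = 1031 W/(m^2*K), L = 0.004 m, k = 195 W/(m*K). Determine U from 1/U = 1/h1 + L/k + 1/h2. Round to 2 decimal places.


1/U = 1/h1 + L/k + 1/h2
1/U = 1/579 + 0.004/195 + 1/1031
1/U = 0.0017271157 + 2.05128e-05 + 0.0009699321
1/U = 0.0027175606
U = 367.98 W/(m^2*K)


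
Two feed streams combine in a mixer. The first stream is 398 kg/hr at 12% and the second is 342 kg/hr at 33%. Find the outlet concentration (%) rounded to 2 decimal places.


Mass balance on solute: F1*x1 + F2*x2 = F3*x3
F3 = F1 + F2 = 398 + 342 = 740 kg/hr
x3 = (F1*x1 + F2*x2)/F3
x3 = (398*0.12 + 342*0.33) / 740
x3 = 21.71%


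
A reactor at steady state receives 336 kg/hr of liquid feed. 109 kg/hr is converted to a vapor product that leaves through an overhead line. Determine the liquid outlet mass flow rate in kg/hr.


Steady-state mass balance on the main outlet: F_out = F_in - F_removed
F_out = 336 - 109
F_out = 227 kg/hr


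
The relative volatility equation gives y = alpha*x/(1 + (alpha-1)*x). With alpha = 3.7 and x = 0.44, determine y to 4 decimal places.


y = alpha*x / (1 + (alpha-1)*x)
y = 3.7*0.44 / (1 + (3.7-1)*0.44)
y = 1.628 / (1 + 1.188)
y = 1.628 / 2.188
y = 0.7441


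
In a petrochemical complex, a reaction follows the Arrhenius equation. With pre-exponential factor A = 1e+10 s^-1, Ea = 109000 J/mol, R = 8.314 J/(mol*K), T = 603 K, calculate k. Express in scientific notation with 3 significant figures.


k = A * exp(-Ea/(R*T))
k = 1e+10 * exp(-109000 / (8.314 * 603))
k = 1e+10 * exp(-21.741984)
k = 3.61e+00


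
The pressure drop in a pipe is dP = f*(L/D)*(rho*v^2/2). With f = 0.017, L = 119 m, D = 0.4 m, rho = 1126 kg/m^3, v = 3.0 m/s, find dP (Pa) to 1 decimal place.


dP = f * (L/D) * (rho*v^2/2)
dP = 0.017 * (119/0.4) * (1126*3.0^2/2)
L/D = 297.5
rho*v^2/2 = 1126*9.0/2 = 5067.0
dP = 0.017 * 297.5 * 5067.0
dP = 25626.4 Pa


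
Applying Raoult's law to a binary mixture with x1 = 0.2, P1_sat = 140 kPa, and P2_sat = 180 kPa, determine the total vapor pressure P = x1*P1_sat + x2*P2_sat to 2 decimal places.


P = x1*P1_sat + x2*P2_sat
x2 = 1 - x1 = 1 - 0.2 = 0.8
P = 0.2*140 + 0.8*180
P = 28.0 + 144.0
P = 172.00 kPa


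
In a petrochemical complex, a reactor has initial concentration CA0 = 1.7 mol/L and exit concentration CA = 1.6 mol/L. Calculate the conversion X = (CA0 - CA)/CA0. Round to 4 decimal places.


X = (CA0 - CA) / CA0
X = (1.7 - 1.6) / 1.7
X = 0.1 / 1.7
X = 0.0588


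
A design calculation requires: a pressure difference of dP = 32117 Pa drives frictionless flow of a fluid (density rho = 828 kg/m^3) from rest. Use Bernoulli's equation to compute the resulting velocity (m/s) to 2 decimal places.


v = sqrt(2*dP/rho)
v = sqrt(2*32117/828)
v = sqrt(77.577295)
v = 8.81 m/s


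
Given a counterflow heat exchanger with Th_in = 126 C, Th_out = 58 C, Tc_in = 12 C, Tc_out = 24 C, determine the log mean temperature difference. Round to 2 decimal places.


dT1 = Th_in - Tc_out = 126 - 24 = 102
dT2 = Th_out - Tc_in = 58 - 12 = 46
LMTD = (dT1 - dT2) / ln(dT1/dT2)
LMTD = (102 - 46) / ln(102/46)
LMTD = 70.32 K


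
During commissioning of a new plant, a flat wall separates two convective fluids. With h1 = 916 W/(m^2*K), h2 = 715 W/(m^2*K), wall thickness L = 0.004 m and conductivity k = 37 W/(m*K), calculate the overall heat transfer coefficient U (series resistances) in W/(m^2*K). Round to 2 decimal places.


1/U = 1/h1 + L/k + 1/h2
1/U = 1/916 + 0.004/37 + 1/715
1/U = 0.0010917031 + 0.0001081081 + 0.0013986014
1/U = 0.0025984126
U = 384.85 W/(m^2*K)


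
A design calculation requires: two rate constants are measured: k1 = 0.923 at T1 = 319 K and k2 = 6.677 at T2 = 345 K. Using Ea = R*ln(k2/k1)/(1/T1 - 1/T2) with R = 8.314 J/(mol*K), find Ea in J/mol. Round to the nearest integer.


Ea = R * ln(k2/k1) / (1/T1 - 1/T2)
ln(k2/k1) = ln(6.677/0.923) = 1.9787948
1/T1 - 1/T2 = 1/319 - 1/345 = 0.000236245514
Ea = 8.314 * 1.9787948 / 0.000236245514
Ea = 69638 J/mol


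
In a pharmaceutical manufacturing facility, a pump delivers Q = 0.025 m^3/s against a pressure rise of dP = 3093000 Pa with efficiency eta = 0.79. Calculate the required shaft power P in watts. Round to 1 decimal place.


P = Q * dP / eta
P = 0.025 * 3093000 / 0.79
P = 77325.0 / 0.79
P = 97879.7 W


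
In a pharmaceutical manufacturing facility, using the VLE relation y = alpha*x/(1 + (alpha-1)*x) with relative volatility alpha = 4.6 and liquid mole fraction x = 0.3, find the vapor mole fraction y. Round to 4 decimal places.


y = alpha*x / (1 + (alpha-1)*x)
y = 4.6*0.3 / (1 + (4.6-1)*0.3)
y = 1.38 / (1 + 1.08)
y = 1.38 / 2.08
y = 0.6635


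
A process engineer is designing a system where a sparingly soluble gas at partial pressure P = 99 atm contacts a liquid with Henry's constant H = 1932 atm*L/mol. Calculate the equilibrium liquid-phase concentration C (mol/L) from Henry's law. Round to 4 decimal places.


C = P / H
C = 99 / 1932
C = 0.0512 mol/L


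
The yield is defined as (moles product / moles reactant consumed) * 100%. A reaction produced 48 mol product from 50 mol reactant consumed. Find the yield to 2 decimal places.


Yield = (moles product / moles consumed) * 100%
Yield = (48 / 50) * 100
Yield = 0.96 * 100
Yield = 96.00%


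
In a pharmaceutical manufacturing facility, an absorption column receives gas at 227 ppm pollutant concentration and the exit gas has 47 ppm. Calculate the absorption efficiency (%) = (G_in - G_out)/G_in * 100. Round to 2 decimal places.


Efficiency = (G_in - G_out) / G_in * 100%
Efficiency = (227 - 47) / 227 * 100
Efficiency = 180 / 227 * 100
Efficiency = 79.30%


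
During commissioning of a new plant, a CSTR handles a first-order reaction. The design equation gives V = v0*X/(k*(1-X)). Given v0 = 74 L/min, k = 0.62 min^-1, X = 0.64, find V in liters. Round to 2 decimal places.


V = v0 * X / (k * (1 - X))
V = 74 * 0.64 / (0.62 * (1 - 0.64))
V = 47.36 / (0.62 * 0.36)
V = 47.36 / 0.2232
V = 212.19 L


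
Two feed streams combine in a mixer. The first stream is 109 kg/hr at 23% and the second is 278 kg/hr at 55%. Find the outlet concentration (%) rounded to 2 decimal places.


Mass balance on solute: F1*x1 + F2*x2 = F3*x3
F3 = F1 + F2 = 109 + 278 = 387 kg/hr
x3 = (F1*x1 + F2*x2)/F3
x3 = (109*0.23 + 278*0.55) / 387
x3 = 45.99%


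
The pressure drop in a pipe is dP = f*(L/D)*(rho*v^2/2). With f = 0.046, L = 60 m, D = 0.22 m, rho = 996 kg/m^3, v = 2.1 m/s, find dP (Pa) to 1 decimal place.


dP = f * (L/D) * (rho*v^2/2)
dP = 0.046 * (60/0.22) * (996*2.1^2/2)
L/D = 272.72727273
rho*v^2/2 = 996*4.41/2 = 2196.18
dP = 0.046 * 272.72727273 * 2196.18
dP = 27552.1 Pa


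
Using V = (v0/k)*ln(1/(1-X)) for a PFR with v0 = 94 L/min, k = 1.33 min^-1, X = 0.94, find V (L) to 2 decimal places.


V = (v0/k) * ln(1/(1-X))
V = (94/1.33) * ln(1/(1-0.94))
V = 70.676692 * ln(16.666667)
V = 70.676692 * 2.813411
V = 198.84 L


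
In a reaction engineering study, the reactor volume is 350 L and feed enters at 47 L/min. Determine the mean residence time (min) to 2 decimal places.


tau = V / v0
tau = 350 / 47
tau = 7.45 min


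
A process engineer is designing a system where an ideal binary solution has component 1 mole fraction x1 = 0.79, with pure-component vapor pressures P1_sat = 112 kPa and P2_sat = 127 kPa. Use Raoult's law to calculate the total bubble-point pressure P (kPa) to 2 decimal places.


P = x1*P1_sat + x2*P2_sat
x2 = 1 - x1 = 1 - 0.79 = 0.21
P = 0.79*112 + 0.21*127
P = 88.48 + 26.67
P = 115.15 kPa


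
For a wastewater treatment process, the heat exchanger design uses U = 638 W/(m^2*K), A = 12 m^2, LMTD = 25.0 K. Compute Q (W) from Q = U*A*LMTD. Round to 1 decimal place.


Q = U * A * LMTD
Q = 638 * 12 * 25.0
Q = 191400.0 W


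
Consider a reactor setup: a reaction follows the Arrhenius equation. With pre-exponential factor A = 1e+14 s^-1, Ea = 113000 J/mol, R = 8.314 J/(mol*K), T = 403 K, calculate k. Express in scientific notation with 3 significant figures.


k = A * exp(-Ea/(R*T))
k = 1e+14 * exp(-113000 / (8.314 * 403))
k = 1e+14 * exp(-33.725887)
k = 2.25e-01


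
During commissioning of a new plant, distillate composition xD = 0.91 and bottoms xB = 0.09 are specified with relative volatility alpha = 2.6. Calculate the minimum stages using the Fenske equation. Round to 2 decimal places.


N_min = ln((xD*(1-xB))/(xB*(1-xD))) / ln(alpha)
Numerator inside ln: 0.8281 / 0.0081 = 102.234568
ln(102.234568) = 4.62727
ln(alpha) = ln(2.6) = 0.955511
N_min = 4.62727 / 0.955511 = 4.84


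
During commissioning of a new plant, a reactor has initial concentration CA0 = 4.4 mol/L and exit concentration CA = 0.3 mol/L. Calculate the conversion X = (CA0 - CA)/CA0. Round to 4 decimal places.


X = (CA0 - CA) / CA0
X = (4.4 - 0.3) / 4.4
X = 4.1 / 4.4
X = 0.9318


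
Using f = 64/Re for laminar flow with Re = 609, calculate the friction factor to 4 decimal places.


f = 64 / Re
f = 64 / 609
f = 0.1051


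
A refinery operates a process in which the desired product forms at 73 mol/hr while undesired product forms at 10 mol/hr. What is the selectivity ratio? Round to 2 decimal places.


S = desired product rate / undesired product rate
S = 73 / 10
S = 7.30


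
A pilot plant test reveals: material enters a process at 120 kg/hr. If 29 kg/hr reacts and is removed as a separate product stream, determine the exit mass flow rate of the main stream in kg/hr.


Steady-state mass balance on the main outlet: F_out = F_in - F_removed
F_out = 120 - 29
F_out = 91 kg/hr


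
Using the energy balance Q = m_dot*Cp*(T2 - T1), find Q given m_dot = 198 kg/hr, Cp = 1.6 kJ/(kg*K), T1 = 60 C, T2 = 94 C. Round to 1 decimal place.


Q = m_dot * Cp * (T2 - T1)
Q = 198 * 1.6 * (94 - 60)
Q = 198 * 1.6 * 34
Q = 10771.2 kJ/hr


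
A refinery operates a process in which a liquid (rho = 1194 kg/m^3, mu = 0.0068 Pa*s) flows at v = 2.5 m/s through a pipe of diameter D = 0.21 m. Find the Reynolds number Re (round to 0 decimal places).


Re = rho * v * D / mu
Re = 1194 * 2.5 * 0.21 / 0.0068
Re = 626.85 / 0.0068
Re = 92184


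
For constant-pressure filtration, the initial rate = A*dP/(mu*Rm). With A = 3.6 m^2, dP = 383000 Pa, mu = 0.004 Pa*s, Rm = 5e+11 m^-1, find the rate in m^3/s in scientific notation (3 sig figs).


rate = A * dP / (mu * Rm)
rate = 3.6 * 383000 / (0.004 * 5e+11)
rate = 1378800.0 / 2.000e+09
rate = 6.89e-04 m^3/s


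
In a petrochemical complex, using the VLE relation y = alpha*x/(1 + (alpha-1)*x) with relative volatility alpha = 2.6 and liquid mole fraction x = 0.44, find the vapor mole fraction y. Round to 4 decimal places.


y = alpha*x / (1 + (alpha-1)*x)
y = 2.6*0.44 / (1 + (2.6-1)*0.44)
y = 1.144 / (1 + 0.704)
y = 1.144 / 1.704
y = 0.6714


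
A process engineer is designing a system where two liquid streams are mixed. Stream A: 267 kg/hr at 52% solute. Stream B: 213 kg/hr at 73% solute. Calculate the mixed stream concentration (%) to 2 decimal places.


Mass balance on solute: F1*x1 + F2*x2 = F3*x3
F3 = F1 + F2 = 267 + 213 = 480 kg/hr
x3 = (F1*x1 + F2*x2)/F3
x3 = (267*0.52 + 213*0.73) / 480
x3 = 61.32%


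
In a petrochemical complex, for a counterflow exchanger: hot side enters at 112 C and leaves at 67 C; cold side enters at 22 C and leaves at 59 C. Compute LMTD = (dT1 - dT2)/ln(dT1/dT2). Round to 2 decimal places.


dT1 = Th_in - Tc_out = 112 - 59 = 53
dT2 = Th_out - Tc_in = 67 - 22 = 45
LMTD = (dT1 - dT2) / ln(dT1/dT2)
LMTD = (53 - 45) / ln(53/45)
LMTD = 48.89 K


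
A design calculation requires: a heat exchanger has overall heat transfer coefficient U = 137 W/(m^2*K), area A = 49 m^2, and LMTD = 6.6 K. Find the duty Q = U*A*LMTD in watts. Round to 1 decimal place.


Q = U * A * LMTD
Q = 137 * 49 * 6.6
Q = 44305.8 W


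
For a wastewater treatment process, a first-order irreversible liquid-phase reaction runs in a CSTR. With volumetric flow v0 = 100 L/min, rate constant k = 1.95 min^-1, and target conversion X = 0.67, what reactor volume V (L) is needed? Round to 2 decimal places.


V = v0 * X / (k * (1 - X))
V = 100 * 0.67 / (1.95 * (1 - 0.67))
V = 67.0 / (1.95 * 0.33)
V = 67.0 / 0.6435
V = 104.12 L


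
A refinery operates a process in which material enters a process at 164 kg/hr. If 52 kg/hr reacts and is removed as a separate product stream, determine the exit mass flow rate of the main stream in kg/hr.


Steady-state mass balance on the main outlet: F_out = F_in - F_removed
F_out = 164 - 52
F_out = 112 kg/hr


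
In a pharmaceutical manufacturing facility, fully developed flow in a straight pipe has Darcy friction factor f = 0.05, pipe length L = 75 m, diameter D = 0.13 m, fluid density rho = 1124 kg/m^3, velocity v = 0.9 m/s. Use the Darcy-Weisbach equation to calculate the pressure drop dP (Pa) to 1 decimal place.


dP = f * (L/D) * (rho*v^2/2)
dP = 0.05 * (75/0.13) * (1124*0.9^2/2)
L/D = 576.92307692
rho*v^2/2 = 1124*0.81/2 = 455.22
dP = 0.05 * 576.92307692 * 455.22
dP = 13131.3 Pa


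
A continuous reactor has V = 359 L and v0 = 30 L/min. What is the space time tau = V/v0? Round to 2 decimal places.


tau = V / v0
tau = 359 / 30
tau = 11.97 min


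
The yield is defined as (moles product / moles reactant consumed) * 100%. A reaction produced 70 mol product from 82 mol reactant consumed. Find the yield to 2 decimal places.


Yield = (moles product / moles consumed) * 100%
Yield = (70 / 82) * 100
Yield = 0.8537 * 100
Yield = 85.37%


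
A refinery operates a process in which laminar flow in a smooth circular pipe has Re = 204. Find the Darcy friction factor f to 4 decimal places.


f = 64 / Re
f = 64 / 204
f = 0.3137


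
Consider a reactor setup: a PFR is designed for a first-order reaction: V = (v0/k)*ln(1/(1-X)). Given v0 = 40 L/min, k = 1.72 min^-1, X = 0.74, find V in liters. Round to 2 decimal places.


V = (v0/k) * ln(1/(1-X))
V = (40/1.72) * ln(1/(1-0.74))
V = 23.255814 * ln(3.846154)
V = 23.255814 * 1.347074
V = 31.33 L


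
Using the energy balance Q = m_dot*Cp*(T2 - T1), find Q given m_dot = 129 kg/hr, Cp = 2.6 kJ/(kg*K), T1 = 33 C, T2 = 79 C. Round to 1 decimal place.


Q = m_dot * Cp * (T2 - T1)
Q = 129 * 2.6 * (79 - 33)
Q = 129 * 2.6 * 46
Q = 15428.4 kJ/hr


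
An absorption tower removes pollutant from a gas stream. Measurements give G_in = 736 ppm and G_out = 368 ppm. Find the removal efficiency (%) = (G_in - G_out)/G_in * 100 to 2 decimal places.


Efficiency = (G_in - G_out) / G_in * 100%
Efficiency = (736 - 368) / 736 * 100
Efficiency = 368 / 736 * 100
Efficiency = 50.00%


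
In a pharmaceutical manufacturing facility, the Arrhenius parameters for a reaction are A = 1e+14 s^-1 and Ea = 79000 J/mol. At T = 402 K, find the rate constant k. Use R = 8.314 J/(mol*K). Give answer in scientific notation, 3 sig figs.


k = A * exp(-Ea/(R*T))
k = 1e+14 * exp(-79000 / (8.314 * 402))
k = 1e+14 * exp(-23.636927)
k = 5.43e+03


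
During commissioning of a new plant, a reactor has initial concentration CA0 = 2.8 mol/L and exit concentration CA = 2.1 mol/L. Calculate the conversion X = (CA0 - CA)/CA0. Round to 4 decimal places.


X = (CA0 - CA) / CA0
X = (2.8 - 2.1) / 2.8
X = 0.7 / 2.8
X = 0.2500


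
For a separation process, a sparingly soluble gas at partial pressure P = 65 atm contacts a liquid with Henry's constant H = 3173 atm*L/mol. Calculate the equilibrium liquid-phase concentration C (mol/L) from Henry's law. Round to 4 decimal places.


C = P / H
C = 65 / 3173
C = 0.0205 mol/L


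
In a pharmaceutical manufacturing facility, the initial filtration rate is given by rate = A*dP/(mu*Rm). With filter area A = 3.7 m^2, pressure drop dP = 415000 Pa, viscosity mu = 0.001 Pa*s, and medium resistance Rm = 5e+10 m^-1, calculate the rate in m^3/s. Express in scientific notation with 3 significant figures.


rate = A * dP / (mu * Rm)
rate = 3.7 * 415000 / (0.001 * 5e+10)
rate = 1535500.0 / 5.000e+07
rate = 3.07e-02 m^3/s


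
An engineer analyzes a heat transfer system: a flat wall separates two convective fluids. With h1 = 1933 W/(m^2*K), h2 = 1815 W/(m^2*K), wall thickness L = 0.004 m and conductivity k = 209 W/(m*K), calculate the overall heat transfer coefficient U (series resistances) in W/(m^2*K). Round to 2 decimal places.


1/U = 1/h1 + L/k + 1/h2
1/U = 1/1933 + 0.004/209 + 1/1815
1/U = 0.0005173306 + 1.91388e-05 + 0.0005509642
1/U = 0.0010874336
U = 919.60 W/(m^2*K)


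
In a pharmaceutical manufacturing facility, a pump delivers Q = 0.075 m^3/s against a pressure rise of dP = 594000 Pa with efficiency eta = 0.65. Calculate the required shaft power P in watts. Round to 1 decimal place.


P = Q * dP / eta
P = 0.075 * 594000 / 0.65
P = 44550.0 / 0.65
P = 68538.5 W


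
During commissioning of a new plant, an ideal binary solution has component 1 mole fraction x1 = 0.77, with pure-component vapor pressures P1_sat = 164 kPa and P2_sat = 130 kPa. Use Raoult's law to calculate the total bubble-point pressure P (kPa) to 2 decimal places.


P = x1*P1_sat + x2*P2_sat
x2 = 1 - x1 = 1 - 0.77 = 0.23
P = 0.77*164 + 0.23*130
P = 126.28 + 29.9
P = 156.18 kPa


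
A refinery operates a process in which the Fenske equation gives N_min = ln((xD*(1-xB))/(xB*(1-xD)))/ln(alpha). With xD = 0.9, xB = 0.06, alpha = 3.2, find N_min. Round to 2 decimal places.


N_min = ln((xD*(1-xB))/(xB*(1-xD))) / ln(alpha)
Numerator inside ln: 0.846 / 0.006 = 141.0
ln(141.0) = 4.94876
ln(alpha) = ln(3.2) = 1.163151
N_min = 4.94876 / 1.163151 = 4.25


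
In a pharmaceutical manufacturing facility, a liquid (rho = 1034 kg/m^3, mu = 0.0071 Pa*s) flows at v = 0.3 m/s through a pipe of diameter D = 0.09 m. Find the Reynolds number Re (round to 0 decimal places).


Re = rho * v * D / mu
Re = 1034 * 0.3 * 0.09 / 0.0071
Re = 27.918 / 0.0071
Re = 3932


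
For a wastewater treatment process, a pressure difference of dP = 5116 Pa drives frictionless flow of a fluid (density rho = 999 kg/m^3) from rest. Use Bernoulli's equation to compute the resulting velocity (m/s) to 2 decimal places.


v = sqrt(2*dP/rho)
v = sqrt(2*5116/999)
v = sqrt(10.242242)
v = 3.20 m/s


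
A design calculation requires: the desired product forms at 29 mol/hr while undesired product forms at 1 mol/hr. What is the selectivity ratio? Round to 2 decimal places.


S = desired product rate / undesired product rate
S = 29 / 1
S = 29.00


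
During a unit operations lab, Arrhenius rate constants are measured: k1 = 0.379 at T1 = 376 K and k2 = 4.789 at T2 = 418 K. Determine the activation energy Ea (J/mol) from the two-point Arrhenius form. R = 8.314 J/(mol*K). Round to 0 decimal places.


Ea = R * ln(k2/k1) / (1/T1 - 1/T2)
ln(k2/k1) = ln(4.789/0.379) = 2.5365407
1/T1 - 1/T2 = 1/376 - 1/418 = 0.00026722997
Ea = 8.314 * 2.5365407 / 0.00026722997
Ea = 78916 J/mol


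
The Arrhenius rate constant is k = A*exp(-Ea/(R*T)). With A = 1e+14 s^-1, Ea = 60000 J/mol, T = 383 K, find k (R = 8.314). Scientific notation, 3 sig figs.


k = A * exp(-Ea/(R*T))
k = 1e+14 * exp(-60000 / (8.314 * 383))
k = 1e+14 * exp(-18.842671)
k = 6.56e+05


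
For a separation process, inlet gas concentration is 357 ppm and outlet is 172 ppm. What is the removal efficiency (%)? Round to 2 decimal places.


Efficiency = (G_in - G_out) / G_in * 100%
Efficiency = (357 - 172) / 357 * 100
Efficiency = 185 / 357 * 100
Efficiency = 51.82%


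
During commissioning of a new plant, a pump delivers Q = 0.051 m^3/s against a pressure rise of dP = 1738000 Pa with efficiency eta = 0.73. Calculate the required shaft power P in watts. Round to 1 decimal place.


P = Q * dP / eta
P = 0.051 * 1738000 / 0.73
P = 88638.0 / 0.73
P = 121421.9 W


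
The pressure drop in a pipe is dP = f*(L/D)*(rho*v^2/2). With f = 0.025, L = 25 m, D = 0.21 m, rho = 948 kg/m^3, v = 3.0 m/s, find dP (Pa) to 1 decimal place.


dP = f * (L/D) * (rho*v^2/2)
dP = 0.025 * (25/0.21) * (948*3.0^2/2)
L/D = 119.04761905
rho*v^2/2 = 948*9.0/2 = 4266.0
dP = 0.025 * 119.04761905 * 4266.0
dP = 12696.4 Pa


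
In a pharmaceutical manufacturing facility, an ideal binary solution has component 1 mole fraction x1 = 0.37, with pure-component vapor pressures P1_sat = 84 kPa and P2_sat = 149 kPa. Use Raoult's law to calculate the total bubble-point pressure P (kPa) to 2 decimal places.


P = x1*P1_sat + x2*P2_sat
x2 = 1 - x1 = 1 - 0.37 = 0.63
P = 0.37*84 + 0.63*149
P = 31.08 + 93.87
P = 124.95 kPa


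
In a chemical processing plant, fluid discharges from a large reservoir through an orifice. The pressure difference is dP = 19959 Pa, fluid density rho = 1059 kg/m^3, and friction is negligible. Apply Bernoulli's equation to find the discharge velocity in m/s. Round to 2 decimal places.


v = sqrt(2*dP/rho)
v = sqrt(2*19959/1059)
v = sqrt(37.694051)
v = 6.14 m/s


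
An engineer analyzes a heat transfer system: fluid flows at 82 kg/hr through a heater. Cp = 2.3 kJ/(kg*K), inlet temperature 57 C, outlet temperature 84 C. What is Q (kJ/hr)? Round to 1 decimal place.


Q = m_dot * Cp * (T2 - T1)
Q = 82 * 2.3 * (84 - 57)
Q = 82 * 2.3 * 27
Q = 5092.2 kJ/hr


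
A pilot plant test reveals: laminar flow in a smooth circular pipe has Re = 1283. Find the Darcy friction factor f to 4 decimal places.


f = 64 / Re
f = 64 / 1283
f = 0.0499


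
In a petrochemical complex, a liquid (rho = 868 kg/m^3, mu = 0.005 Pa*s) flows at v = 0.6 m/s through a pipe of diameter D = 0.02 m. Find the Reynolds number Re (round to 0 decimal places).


Re = rho * v * D / mu
Re = 868 * 0.6 * 0.02 / 0.005
Re = 10.416 / 0.005
Re = 2083


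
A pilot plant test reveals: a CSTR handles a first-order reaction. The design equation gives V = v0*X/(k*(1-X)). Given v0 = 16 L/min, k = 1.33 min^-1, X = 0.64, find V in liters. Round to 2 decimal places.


V = v0 * X / (k * (1 - X))
V = 16 * 0.64 / (1.33 * (1 - 0.64))
V = 10.24 / (1.33 * 0.36)
V = 10.24 / 0.4788
V = 21.39 L


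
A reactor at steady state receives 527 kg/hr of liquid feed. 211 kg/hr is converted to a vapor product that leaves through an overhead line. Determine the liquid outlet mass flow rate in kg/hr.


Steady-state mass balance on the main outlet: F_out = F_in - F_removed
F_out = 527 - 211
F_out = 316 kg/hr


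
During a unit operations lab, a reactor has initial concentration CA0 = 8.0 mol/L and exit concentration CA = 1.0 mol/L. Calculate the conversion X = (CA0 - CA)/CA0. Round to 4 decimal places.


X = (CA0 - CA) / CA0
X = (8.0 - 1.0) / 8.0
X = 7.0 / 8.0
X = 0.8750


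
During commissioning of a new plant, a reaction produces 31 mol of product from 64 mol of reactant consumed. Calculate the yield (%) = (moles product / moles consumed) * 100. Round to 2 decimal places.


Yield = (moles product / moles consumed) * 100%
Yield = (31 / 64) * 100
Yield = 0.4844 * 100
Yield = 48.44%


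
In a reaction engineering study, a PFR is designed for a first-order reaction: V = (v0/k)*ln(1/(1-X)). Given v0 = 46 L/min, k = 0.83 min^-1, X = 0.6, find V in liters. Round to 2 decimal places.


V = (v0/k) * ln(1/(1-X))
V = (46/0.83) * ln(1/(1-0.6))
V = 55.421687 * ln(2.5)
V = 55.421687 * 0.916291
V = 50.78 L


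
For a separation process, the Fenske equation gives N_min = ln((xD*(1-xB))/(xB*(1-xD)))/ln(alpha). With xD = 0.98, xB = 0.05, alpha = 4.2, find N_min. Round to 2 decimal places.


N_min = ln((xD*(1-xB))/(xB*(1-xD))) / ln(alpha)
Numerator inside ln: 0.931 / 0.001 = 931.0
ln(931.0) = 6.836259
ln(alpha) = ln(4.2) = 1.435085
N_min = 6.836259 / 1.435085 = 4.76


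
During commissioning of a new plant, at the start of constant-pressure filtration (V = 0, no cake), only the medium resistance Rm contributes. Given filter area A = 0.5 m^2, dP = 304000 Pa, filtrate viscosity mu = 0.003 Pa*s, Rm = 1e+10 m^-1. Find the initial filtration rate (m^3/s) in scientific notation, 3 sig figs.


rate = A * dP / (mu * Rm)
rate = 0.5 * 304000 / (0.003 * 1e+10)
rate = 152000.0 / 3.000e+07
rate = 5.07e-03 m^3/s


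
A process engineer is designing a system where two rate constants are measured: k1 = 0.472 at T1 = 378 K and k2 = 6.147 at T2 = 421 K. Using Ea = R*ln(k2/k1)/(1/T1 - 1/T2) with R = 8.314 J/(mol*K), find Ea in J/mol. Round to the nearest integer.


Ea = R * ln(k2/k1) / (1/T1 - 1/T2)
ln(k2/k1) = ln(6.147/0.472) = 2.5667405
1/T1 - 1/T2 = 1/378 - 1/421 = 0.000270205733
Ea = 8.314 * 2.5667405 / 0.000270205733
Ea = 78976 J/mol


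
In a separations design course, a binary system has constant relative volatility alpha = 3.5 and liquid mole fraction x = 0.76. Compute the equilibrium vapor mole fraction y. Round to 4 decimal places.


y = alpha*x / (1 + (alpha-1)*x)
y = 3.5*0.76 / (1 + (3.5-1)*0.76)
y = 2.66 / (1 + 1.9)
y = 2.66 / 2.9
y = 0.9172


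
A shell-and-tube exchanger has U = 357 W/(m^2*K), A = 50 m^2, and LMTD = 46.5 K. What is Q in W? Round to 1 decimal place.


Q = U * A * LMTD
Q = 357 * 50 * 46.5
Q = 830025.0 W


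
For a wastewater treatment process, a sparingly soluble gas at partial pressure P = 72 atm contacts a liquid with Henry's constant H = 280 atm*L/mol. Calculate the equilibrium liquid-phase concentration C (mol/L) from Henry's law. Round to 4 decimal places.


C = P / H
C = 72 / 280
C = 0.2571 mol/L


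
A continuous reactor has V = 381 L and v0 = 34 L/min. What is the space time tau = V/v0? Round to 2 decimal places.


tau = V / v0
tau = 381 / 34
tau = 11.21 min


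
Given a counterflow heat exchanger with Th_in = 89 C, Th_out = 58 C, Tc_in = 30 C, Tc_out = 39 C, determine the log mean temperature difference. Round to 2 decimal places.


dT1 = Th_in - Tc_out = 89 - 39 = 50
dT2 = Th_out - Tc_in = 58 - 30 = 28
LMTD = (dT1 - dT2) / ln(dT1/dT2)
LMTD = (50 - 28) / ln(50/28)
LMTD = 37.94 K


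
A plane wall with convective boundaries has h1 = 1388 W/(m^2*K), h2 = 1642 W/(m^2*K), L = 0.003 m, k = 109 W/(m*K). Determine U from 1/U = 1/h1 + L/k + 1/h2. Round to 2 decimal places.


1/U = 1/h1 + L/k + 1/h2
1/U = 1/1388 + 0.003/109 + 1/1642
1/U = 0.0007204611 + 2.75229e-05 + 0.0006090134
1/U = 0.0013569974
U = 736.92 W/(m^2*K)


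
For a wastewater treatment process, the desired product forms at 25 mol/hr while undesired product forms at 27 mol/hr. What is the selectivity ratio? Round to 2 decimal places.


S = desired product rate / undesired product rate
S = 25 / 27
S = 0.93


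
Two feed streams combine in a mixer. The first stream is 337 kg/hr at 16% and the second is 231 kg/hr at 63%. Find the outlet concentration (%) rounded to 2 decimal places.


Mass balance on solute: F1*x1 + F2*x2 = F3*x3
F3 = F1 + F2 = 337 + 231 = 568 kg/hr
x3 = (F1*x1 + F2*x2)/F3
x3 = (337*0.16 + 231*0.63) / 568
x3 = 35.11%


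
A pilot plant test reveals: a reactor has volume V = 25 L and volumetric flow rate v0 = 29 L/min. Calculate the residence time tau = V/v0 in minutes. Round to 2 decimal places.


tau = V / v0
tau = 25 / 29
tau = 0.86 min


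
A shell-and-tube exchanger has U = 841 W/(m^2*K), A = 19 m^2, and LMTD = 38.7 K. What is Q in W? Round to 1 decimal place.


Q = U * A * LMTD
Q = 841 * 19 * 38.7
Q = 618387.3 W


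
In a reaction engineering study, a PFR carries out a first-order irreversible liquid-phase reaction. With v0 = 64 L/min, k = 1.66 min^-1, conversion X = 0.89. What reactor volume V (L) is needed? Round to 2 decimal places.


V = (v0/k) * ln(1/(1-X))
V = (64/1.66) * ln(1/(1-0.89))
V = 38.554217 * ln(9.090909)
V = 38.554217 * 2.207275
V = 85.10 L


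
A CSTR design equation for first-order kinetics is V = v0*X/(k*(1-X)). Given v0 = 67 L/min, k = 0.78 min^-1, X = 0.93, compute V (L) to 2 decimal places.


V = v0 * X / (k * (1 - X))
V = 67 * 0.93 / (0.78 * (1 - 0.93))
V = 62.31 / (0.78 * 0.07)
V = 62.31 / 0.0546
V = 1141.21 L


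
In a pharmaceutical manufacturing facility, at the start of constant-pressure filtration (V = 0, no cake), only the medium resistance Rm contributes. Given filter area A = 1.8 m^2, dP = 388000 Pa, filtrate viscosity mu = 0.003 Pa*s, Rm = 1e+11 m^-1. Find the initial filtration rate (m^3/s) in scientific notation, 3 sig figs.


rate = A * dP / (mu * Rm)
rate = 1.8 * 388000 / (0.003 * 1e+11)
rate = 698400.0 / 3.000e+08
rate = 2.33e-03 m^3/s


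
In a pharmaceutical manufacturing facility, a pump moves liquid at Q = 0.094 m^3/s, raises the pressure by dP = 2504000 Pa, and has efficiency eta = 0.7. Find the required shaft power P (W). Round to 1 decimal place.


P = Q * dP / eta
P = 0.094 * 2504000 / 0.7
P = 235376.0 / 0.7
P = 336251.4 W


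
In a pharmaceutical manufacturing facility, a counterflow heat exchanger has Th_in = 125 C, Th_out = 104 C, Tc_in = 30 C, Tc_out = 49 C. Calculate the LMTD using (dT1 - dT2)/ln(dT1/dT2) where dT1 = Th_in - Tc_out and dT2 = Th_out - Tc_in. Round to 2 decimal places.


dT1 = Th_in - Tc_out = 125 - 49 = 76
dT2 = Th_out - Tc_in = 104 - 30 = 74
LMTD = (dT1 - dT2) / ln(dT1/dT2)
LMTD = (76 - 74) / ln(76/74)
LMTD = 75.00 K


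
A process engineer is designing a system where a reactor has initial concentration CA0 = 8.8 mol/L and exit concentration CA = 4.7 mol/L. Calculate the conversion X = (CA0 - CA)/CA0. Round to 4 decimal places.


X = (CA0 - CA) / CA0
X = (8.8 - 4.7) / 8.8
X = 4.1 / 8.8
X = 0.4659


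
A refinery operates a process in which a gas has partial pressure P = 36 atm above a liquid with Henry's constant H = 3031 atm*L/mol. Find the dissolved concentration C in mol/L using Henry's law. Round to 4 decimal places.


C = P / H
C = 36 / 3031
C = 0.0119 mol/L


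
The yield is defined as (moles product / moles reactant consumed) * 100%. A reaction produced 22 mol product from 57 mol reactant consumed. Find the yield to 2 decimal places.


Yield = (moles product / moles consumed) * 100%
Yield = (22 / 57) * 100
Yield = 0.386 * 100
Yield = 38.60%


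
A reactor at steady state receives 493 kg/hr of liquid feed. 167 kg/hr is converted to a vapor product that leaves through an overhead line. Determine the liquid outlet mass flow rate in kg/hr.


Steady-state mass balance on the main outlet: F_out = F_in - F_removed
F_out = 493 - 167
F_out = 326 kg/hr


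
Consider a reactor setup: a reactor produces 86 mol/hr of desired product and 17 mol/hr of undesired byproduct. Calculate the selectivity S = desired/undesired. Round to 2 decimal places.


S = desired product rate / undesired product rate
S = 86 / 17
S = 5.06


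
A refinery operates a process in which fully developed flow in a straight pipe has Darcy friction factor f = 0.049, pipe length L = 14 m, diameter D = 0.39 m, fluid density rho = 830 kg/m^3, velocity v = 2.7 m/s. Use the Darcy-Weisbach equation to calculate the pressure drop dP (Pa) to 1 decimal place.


dP = f * (L/D) * (rho*v^2/2)
dP = 0.049 * (14/0.39) * (830*2.7^2/2)
L/D = 35.8974359
rho*v^2/2 = 830*7.29/2 = 3025.35
dP = 0.049 * 35.8974359 * 3025.35
dP = 5321.5 Pa
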